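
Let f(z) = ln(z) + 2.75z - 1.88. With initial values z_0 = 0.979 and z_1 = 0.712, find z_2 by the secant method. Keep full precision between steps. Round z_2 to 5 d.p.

0.77837

f(z_0) = 0.791026, f(z_1) = -0.261677
z_2 = 0.712000 - (-0.261677)·(0.712000 - 0.979000)/(-0.261677 - (0.791026)) = 0.778370; f(z_2) = 0.009964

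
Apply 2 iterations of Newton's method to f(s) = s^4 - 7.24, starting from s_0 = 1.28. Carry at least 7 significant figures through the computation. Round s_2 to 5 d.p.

f'(s) = 4s^3
s_0 = 1.280000: f = -4.555645, f' = 8.388608 → s_1 = 1.280000 - (-4.555645)/(8.388608) = 1.823075
s_1 = 1.823075: f = 3.806339, f' = 24.236716 → s_2 = 1.823075 - (3.806339)/(24.236716) = 1.666027

1.66603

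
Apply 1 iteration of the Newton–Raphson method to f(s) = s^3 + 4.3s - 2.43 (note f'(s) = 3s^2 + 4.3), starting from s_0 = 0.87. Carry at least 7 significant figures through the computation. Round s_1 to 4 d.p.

0.5703

s_0 = 0.870000: f = 1.969503, f' = 6.570700 → s_1 = 0.870000 - (1.969503)/(6.570700) = 0.570260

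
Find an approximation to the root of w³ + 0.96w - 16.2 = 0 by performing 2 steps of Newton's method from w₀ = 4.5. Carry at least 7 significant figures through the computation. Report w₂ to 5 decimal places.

2.58604

f'(w) = 3w² + 0.96
w_0 = 4.500000: f = 79.245000, f' = 61.710000 → w_1 = 4.500000 - (79.245000)/(61.710000) = 3.215848
w_1 = 3.215848: f = 20.144490, f' = 31.985041 → w_2 = 3.215848 - (20.144490)/(31.985041) = 2.586039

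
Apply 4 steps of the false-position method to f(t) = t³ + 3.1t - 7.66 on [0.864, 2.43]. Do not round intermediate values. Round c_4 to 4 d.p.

f(0.864000) = -4.336627, f(2.430000) = 14.221907
step 1: c = 1.229932, f(c) = -1.986654 < 0 → new bracket [1.229932, 2.430000]
step 2: c = 1.377022, f(c) = -0.780137 < 0 → new bracket [1.377022, 2.430000]
step 3: c = 1.431779, f(c) = -0.286351 < 0 → new bracket [1.431779, 2.430000]
step 4: c = 1.451481, f(c) = -0.102433 < 0 → new bracket [1.451481, 2.430000]

1.4515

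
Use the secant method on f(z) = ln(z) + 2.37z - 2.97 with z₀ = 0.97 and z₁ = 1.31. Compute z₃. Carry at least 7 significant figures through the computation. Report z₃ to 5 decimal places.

1.18241

Secant update: z_(k+1) = z_k − f(z_k)·(z_k − z_(k-1))/(f(z_k) − f(z_(k-1))).
f(z_0) = -0.701559, f(z_1) = 0.404727
z_2 = 1.310000 - (0.404727)·(1.310000 - 0.970000)/(0.404727 - (-0.701559)) = 1.185613; f(z_2) = 0.010164
z_3 = 1.185613 - (0.010164)·(1.185613 - 1.310000)/(0.010164 - (0.404727)) = 1.182409; f(z_3) = -0.000136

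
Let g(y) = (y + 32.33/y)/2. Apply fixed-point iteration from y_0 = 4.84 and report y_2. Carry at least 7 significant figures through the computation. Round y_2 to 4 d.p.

5.6864

y_1 = g(4.840000) = 5.759876
y_2 = g(5.759876) = 5.686422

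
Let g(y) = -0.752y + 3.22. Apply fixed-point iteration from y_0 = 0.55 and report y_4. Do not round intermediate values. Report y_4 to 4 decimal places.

1.4260

y_1 = g(0.550000) = 2.806400
y_2 = g(2.806400) = 1.109587
y_3 = g(1.109587) = 2.385590
y_4 = g(2.385590) = 1.426036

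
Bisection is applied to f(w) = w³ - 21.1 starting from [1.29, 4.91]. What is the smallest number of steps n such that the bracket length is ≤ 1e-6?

22

Initial width b − a = 4.91 − 1.29 = 3.620000.
After n steps the width is (b−a)/2^n; need (b−a)/2^n ≤ 1e-6.
So n ≥ log₂(3.620000/1e-6) = log₂(3620000.0000) ≈ 21.7876.
Hence n = 22.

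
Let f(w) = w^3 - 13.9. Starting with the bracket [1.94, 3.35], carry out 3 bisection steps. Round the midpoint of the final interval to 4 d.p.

f(1.940000) = -6.598616, f(3.350000) = 23.695375 (opposite signs)
step 1: m = 2.645000, f(m) = 4.604486 > 0 → root in [1.940000, 2.645000]
step 2: m = 2.292500, f(m) = -1.851637 < 0 → root in [2.292500, 2.645000]
step 3: m = 2.468750, f(m) = 1.146356 > 0 → root in [2.292500, 2.468750]
Midpoint of [2.292500, 2.468750] = 2.380625

2.3806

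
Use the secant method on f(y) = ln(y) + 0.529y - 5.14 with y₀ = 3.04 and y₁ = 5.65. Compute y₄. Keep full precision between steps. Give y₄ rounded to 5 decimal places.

f(y_0) = -2.419982, f(y_1) = -0.419494
y_2 = 5.650000 - (-0.419494)·(5.650000 - 3.040000)/(-0.419494 - (-2.419982)) = 6.197307; f(y_2) = -0.037510
y_3 = 6.197307 - (-0.037510)·(6.197307 - 5.650000)/(-0.037510 - (-0.419494)) = 6.251051; f(y_3) = -0.000444
y_4 = 6.251051 - (-0.000444)·(6.251051 - 6.197307)/(-0.000444 - (-0.037510)) = 6.251695; f(y_4) = -0.000000

6.25170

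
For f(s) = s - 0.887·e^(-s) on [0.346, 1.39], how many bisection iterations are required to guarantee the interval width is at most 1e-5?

Initial width b − a = 1.39 − 0.346 = 1.044000.
After n steps the width is (b−a)/2^n; need (b−a)/2^n ≤ 1e-5.
So n ≥ log₂(1.044000/1e-5) = log₂(104400.0000) ≈ 16.6718.
Hence n = 17.

17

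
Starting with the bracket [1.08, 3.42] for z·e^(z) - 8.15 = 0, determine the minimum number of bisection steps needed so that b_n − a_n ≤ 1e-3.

12

Initial width b − a = 3.42 − 1.08 = 2.340000.
After n steps the width is (b−a)/2^n; need (b−a)/2^n ≤ 1e-3.
So n ≥ log₂(2.340000/1e-3) = log₂(2340.0000) ≈ 11.1923.
Hence n = 12.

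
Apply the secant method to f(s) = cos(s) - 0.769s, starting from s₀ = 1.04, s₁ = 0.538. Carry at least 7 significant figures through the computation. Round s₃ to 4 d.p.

f(s_0) = -0.293540, f(s_1) = 0.445013
s_2 = 0.538000 - (0.445013)·(0.538000 - 1.040000)/(0.445013 - (-0.293540)) = 0.840479; f(s_2) = 0.020778
s_3 = 0.840479 - (0.020778)·(0.840479 - 0.538000)/(0.020778 - (0.445013)) = 0.855293; f(s_3) = -0.001724

0.8553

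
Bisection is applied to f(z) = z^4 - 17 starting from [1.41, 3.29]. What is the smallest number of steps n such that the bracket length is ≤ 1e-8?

28

Initial width b − a = 3.29 − 1.41 = 1.880000.
After n steps the width is (b−a)/2^n; need (b−a)/2^n ≤ 1e-8.
So n ≥ log₂(1.880000/1e-8) = log₂(188000000.0000) ≈ 27.4862.
Hence n = 28.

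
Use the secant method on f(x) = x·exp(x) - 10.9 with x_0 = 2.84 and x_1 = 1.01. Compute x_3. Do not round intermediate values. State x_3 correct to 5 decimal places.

f(x_0) = 37.708774, f(x_1) = -8.126943
x_2 = 1.010000 - (-8.126943)·(1.010000 - 2.840000)/(-8.126943 - (37.708774)) = 1.334470; f(x_2) = -5.831708
x_3 = 1.334470 - (-5.831708)·(1.334470 - 1.010000)/(-5.831708 - (-8.126943)) = 2.158879; f(x_3) = 7.798969

2.15888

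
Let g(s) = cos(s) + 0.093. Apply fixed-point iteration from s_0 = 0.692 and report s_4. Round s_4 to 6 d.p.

0.768378

s_1 = g(0.692000) = 0.862971
s_2 = g(0.862971) = 0.743183
s_3 = g(0.743183) = 0.829319
s_4 = g(0.829319) = 0.768378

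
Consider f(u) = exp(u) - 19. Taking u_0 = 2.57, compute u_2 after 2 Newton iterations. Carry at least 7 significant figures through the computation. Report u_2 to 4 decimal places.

Newton update: u ← u − f(u)/f'(u).
f'(u) = exp(u)
u_0 = 2.570000: f = -5.934176, f' = 13.065824 → u_1 = 2.570000 - (-5.934176)/(13.065824) = 3.024175
u_1 = 3.024175: f = 1.577029, f' = 20.577029 → u_2 = 3.024175 - (1.577029)/(20.577029) = 2.947535

2.9475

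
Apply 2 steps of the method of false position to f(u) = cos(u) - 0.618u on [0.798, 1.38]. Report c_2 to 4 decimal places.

0.9455

False-position update: c = (a·f(b) − b·f(a))/(f(b) − f(a)); replace the endpoint whose sign matches f(c).
f(0.798000) = 0.204976, f(1.380000) = -0.663199
step 1: c = 0.935410, f(c) = 0.015405 > 0 → new bracket [0.935410, 1.380000]
step 2: c = 0.945503, f(c) = 0.001015 > 0 → new bracket [0.945503, 1.380000]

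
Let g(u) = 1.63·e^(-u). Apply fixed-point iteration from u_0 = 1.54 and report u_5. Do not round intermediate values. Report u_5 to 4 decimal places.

u_1 = g(1.540000) = 0.349441
u_2 = g(0.349441) = 1.149284
u_3 = g(1.149284) = 0.516488
u_4 = g(0.516488) = 0.972478
u_5 = g(0.972478) = 0.616376

0.6164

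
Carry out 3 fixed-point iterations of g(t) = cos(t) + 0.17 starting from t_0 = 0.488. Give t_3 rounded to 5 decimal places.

t_1 = g(0.488000) = 1.053272
t_2 = g(1.053272) = 0.664730
t_3 = g(0.664730) = 0.957083

0.95708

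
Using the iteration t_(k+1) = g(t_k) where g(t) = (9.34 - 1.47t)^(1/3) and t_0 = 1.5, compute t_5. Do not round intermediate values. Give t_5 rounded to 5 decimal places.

t_1 = g(1.500000) = 1.925150
t_2 = g(1.925150) = 1.867215
t_3 = g(1.867215) = 1.875322
t_4 = g(1.875322) = 1.874192
t_5 = g(1.874192) = 1.874349

1.87435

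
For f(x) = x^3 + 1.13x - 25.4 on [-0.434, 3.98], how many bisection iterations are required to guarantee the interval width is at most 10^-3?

13

Initial width b − a = 3.98 − -0.434 = 4.414000.
After n steps the width is (b−a)/2^n; need (b−a)/2^n ≤ 10^-3.
So n ≥ log₂(4.414000/10^-3) = log₂(4414.0000) ≈ 12.1079.
Hence n = 13.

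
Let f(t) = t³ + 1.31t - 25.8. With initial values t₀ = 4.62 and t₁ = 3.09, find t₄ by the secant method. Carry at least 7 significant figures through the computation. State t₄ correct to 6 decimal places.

2.807619

Secant update: t_(k+1) = t_k − f(t_k)·(t_k − t_(k-1))/(f(t_k) − f(t_(k-1))).
f(t_0) = 78.863328, f(t_1) = 7.751529
t_2 = 3.090000 - (7.751529)·(3.090000 - 4.620000)/(7.751529 - (78.863328)) = 2.923223; f(t_2) = 3.009033
t_3 = 2.923223 - (3.009033)·(2.923223 - 3.090000)/(3.009033 - (7.751529)) = 2.817405; f(t_3) = 0.254722
t_4 = 2.817405 - (0.254722)·(2.817405 - 2.923223)/(0.254722 - (3.009033)) = 2.807619; f(t_4) = 0.009671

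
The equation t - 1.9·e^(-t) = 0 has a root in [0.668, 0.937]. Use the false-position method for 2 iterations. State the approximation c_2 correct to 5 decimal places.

f(0.668000) = -0.306193, f(0.937000) = 0.192577
step 1: c = 0.833138, f(c) = 0.007240 > 0 → new bracket [0.668000, 0.833138]
step 2: c = 0.829323, f(c) = 0.000269 > 0 → new bracket [0.668000, 0.829323]

0.82932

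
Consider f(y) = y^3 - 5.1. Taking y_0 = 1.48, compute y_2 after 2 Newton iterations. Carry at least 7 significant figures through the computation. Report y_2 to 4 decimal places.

1.7223

Newton update: y ← y − f(y)/f'(y).
f'(y) = 3y^2
y_0 = 1.480000: f = -1.858208, f' = 6.571200 → y_1 = 1.480000 - (-1.858208)/(6.571200) = 1.762781
y_1 = 1.762781: f = 0.377657, f' = 9.322187 → y_2 = 1.762781 - (0.377657)/(9.322187) = 1.722269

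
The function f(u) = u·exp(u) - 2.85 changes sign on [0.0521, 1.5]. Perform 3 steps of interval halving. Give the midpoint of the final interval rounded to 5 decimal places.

f(0.052100) = -2.795114, f(1.500000) = 3.872534 (opposite signs)
step 1: m = 0.776050, f(m) = -1.163742 < 0 → root in [0.776050, 1.500000]
step 2: m = 1.138025, f(m) = 0.701320 > 0 → root in [0.776050, 1.138025]
step 3: m = 0.957037, f(m) = -0.357902 < 0 → root in [0.957037, 1.138025]
Midpoint of [0.957037, 1.138025] = 1.047531

1.04753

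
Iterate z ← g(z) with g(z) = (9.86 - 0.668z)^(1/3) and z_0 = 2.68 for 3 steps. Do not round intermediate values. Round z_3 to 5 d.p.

z_1 = g(2.680000) = 2.005797
z_2 = g(2.005797) = 2.042437
z_3 = g(2.042437) = 2.040480

2.04048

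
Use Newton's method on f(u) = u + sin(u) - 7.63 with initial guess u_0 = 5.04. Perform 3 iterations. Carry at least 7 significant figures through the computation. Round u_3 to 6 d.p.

6.978178

Newton update: u ← u − f(u)/f'(u).
f'(u) = 1 + cos(u)
u_0 = 5.040000: f = -3.536814, f' = 1.321782 → u_1 = 5.040000 - (-3.536814)/(1.321782) = 7.715792
u_1 = 7.715792: f = 1.076259, f' = 1.137750 → u_2 = 7.715792 - (1.076259)/(1.137750) = 6.769838
u_2 = 6.769838: f = -0.392492, f' = 1.883903 → u_3 = 6.769838 - (-0.392492)/(1.883903) = 6.978178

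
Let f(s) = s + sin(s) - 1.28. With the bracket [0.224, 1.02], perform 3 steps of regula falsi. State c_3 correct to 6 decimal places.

f(0.224000) = -0.833869, f(1.020000) = 0.592108
step 1: c = 0.689477, f(c) = 0.045611 > 0 → new bracket [0.224000, 0.689477]
step 2: c = 0.665337, f(c) = 0.002661 > 0 → new bracket [0.224000, 0.665337]
step 3: c = 0.663933, f(c) = 0.000152 > 0 → new bracket [0.224000, 0.663933]

0.663933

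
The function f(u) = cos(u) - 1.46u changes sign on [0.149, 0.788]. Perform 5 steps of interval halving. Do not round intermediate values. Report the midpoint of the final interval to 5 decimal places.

f(0.149000) = 0.771380, f(0.788000) = -0.445215 (opposite signs)
step 1: m = 0.468500, f(m) = 0.208237 > 0 → root in [0.468500, 0.788000]
step 2: m = 0.628250, f(m) = -0.108188 < 0 → root in [0.468500, 0.628250]
step 3: m = 0.548375, f(m) = 0.052745 > 0 → root in [0.548375, 0.628250]
step 4: m = 0.588313, f(m) = -0.027058 < 0 → root in [0.548375, 0.588313]
step 5: m = 0.568344, f(m) = 0.013012 > 0 → root in [0.568344, 0.588313]
Midpoint of [0.568344, 0.588313] = 0.578328

0.57833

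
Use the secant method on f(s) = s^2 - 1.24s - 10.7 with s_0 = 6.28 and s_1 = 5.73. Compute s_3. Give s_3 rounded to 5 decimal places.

f(s_0) = 20.951200, f(s_1) = 15.027700
s_2 = 5.730000 - (15.027700)·(5.730000 - 6.280000)/(15.027700 - (20.951200)) = 4.334670; f(s_2) = 2.714376
s_3 = 4.334670 - (2.714376)·(4.334670 - 5.730000)/(2.714376 - (15.027700)) = 4.027081; f(s_3) = 0.523800

4.02708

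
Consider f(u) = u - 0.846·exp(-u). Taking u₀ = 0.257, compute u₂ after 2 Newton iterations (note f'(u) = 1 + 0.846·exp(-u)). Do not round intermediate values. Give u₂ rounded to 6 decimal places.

u_0 = 0.257000: f = -0.397270, f' = 1.654270 → u_1 = 0.257000 - (-0.397270)/(1.654270) = 0.497148
u_1 = 0.497148: f = -0.017442, f' = 1.514590 → u_2 = 0.497148 - (-0.017442)/(1.514590) = 0.508664

0.508664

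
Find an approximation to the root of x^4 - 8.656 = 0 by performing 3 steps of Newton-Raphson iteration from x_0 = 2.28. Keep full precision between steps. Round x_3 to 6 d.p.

1.715726

Newton update: x ← x − f(x)/f'(x).
f'(x) = 4x^3
x_0 = 2.280000: f = 18.367363, f' = 47.409408 → x_1 = 2.280000 - (18.367363)/(47.409408) = 1.892580
x_1 = 1.892580: f = 4.173709, f' = 27.115810 → x_2 = 1.892580 - (4.173709)/(27.115810) = 1.738658
x_2 = 1.738658: f = 0.482120, f' = 21.023384 → x_3 = 1.738658 - (0.482120)/(21.023384) = 1.715726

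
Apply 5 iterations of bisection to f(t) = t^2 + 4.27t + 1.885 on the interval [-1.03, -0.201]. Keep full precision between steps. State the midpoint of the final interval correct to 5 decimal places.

f(-1.030000) = -1.452200, f(-0.201000) = 1.067131 (opposite signs)
step 1: m = -0.615500, f(m) = -0.364345 < 0 → root in [-0.615500, -0.201000]
step 2: m = -0.408250, f(m) = 0.308441 > 0 → root in [-0.615500, -0.408250]
step 3: m = -0.511875, f(m) = -0.038690 < 0 → root in [-0.511875, -0.408250]
step 4: m = -0.460063, f(m) = 0.132191 > 0 → root in [-0.511875, -0.460063]
step 5: m = -0.485969, f(m) = 0.046079 > 0 → root in [-0.511875, -0.485969]
Midpoint of [-0.511875, -0.485969] = -0.498922

-0.49892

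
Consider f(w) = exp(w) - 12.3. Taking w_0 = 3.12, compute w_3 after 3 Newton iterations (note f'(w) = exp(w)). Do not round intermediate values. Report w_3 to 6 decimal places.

2.509662

Newton update: w ← w − f(w)/f'(w).
w_0 = 3.120000: f = 10.346380, f' = 22.646380 → w_1 = 3.120000 - (10.346380)/(22.646380) = 2.663133
w_1 = 2.663133: f = 2.041152, f' = 14.341152 → w_2 = 2.663133 - (2.041152)/(14.341152) = 2.520805
w_2 = 2.520805: f = 0.138604, f' = 12.438604 → w_3 = 2.520805 - (0.138604)/(12.438604) = 2.509662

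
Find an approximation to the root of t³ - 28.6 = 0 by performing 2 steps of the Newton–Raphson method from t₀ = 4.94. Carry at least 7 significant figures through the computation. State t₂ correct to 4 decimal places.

f'(t) = 3t²
t_0 = 4.940000: f = 91.953784, f' = 73.210800 → t_1 = 4.940000 - (91.953784)/(73.210800) = 3.683986
t_1 = 3.683986: f = 21.398151, f' = 40.715260 → t_2 = 3.683986 - (21.398151)/(40.715260) = 3.158430

3.1584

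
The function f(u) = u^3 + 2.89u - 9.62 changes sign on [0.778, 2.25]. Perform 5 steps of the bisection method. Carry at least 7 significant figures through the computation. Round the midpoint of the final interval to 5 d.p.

1.67500

f(0.778000) = -6.900669, f(2.250000) = 8.273125 (opposite signs)
step 1: m = 1.514000, f(m) = -1.774155 < 0 → root in [1.514000, 2.250000]
step 2: m = 1.882000, f(m) = 2.484881 > 0 → root in [1.514000, 1.882000]
step 3: m = 1.698000, f(m) = 0.182900 > 0 → root in [1.514000, 1.698000]
step 4: m = 1.606000, f(m) = -0.836407 < 0 → root in [1.606000, 1.698000]
step 5: m = 1.652000, f(m) = -0.337240 < 0 → root in [1.652000, 1.698000]
Midpoint of [1.652000, 1.698000] = 1.675000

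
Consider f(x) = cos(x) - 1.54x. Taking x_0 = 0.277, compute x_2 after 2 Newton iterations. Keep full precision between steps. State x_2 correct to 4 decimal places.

0.5528

f'(x) = -sin(x) - 1.54
x_0 = 0.277000: f = 0.535300, f' = -1.813471 → x_1 = 0.277000 - (0.535300)/(-1.813471) = 0.572180
x_1 = 0.572180: f = -0.040434, f' = -2.081466 → x_2 = 0.572180 - (-0.040434)/(-2.081466) = 0.552754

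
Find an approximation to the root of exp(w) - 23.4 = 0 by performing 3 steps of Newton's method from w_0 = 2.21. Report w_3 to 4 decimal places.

f'(w) = exp(w)
w_0 = 2.210000: f = -14.284284, f' = 9.115716 → w_1 = 2.210000 - (-14.284284)/(9.115716) = 3.776995
w_1 = 3.776995: f = 20.284580, f' = 43.684580 → w_2 = 3.776995 - (20.284580)/(43.684580) = 3.312653
w_2 = 3.312653: f = 4.057883, f' = 27.457883 → w_3 = 3.312653 - (4.057883)/(27.457883) = 3.164868

3.1649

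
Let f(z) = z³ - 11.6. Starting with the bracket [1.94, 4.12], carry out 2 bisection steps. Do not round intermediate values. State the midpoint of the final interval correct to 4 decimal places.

f(1.940000) = -4.298616, f(4.120000) = 58.334528 (opposite signs)
step 1: m = 3.030000, f(m) = 16.218127 > 0 → root in [1.940000, 3.030000]
step 2: m = 2.485000, f(m) = 3.745434 > 0 → root in [1.940000, 2.485000]
Midpoint of [1.940000, 2.485000] = 2.212500

2.2125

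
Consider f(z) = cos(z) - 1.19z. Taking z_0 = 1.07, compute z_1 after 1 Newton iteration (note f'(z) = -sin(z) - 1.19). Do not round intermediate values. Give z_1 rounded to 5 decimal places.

Newton update: z ← z − f(z)/f'(z).
z_0 = 1.070000: f = -0.793176, f' = -2.067201 → z_1 = 1.070000 - (-0.793176)/(-2.067201) = 0.686304

0.68630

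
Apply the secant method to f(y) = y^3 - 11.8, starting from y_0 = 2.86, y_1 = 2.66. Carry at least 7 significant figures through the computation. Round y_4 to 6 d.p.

f(y_0) = 11.593656, f(y_1) = 7.021096
y_2 = 2.660000 - (7.021096)·(2.660000 - 2.860000)/(7.021096 - (11.593656)) = 2.352903; f(y_2) = 1.226031
y_3 = 2.352903 - (1.226031)·(2.352903 - 2.660000)/(1.226031 - (7.021096)) = 2.287932; f(y_3) = 0.176487
y_4 = 2.287932 - (0.176487)·(2.287932 - 2.352903)/(0.176487 - (1.226031)) = 2.277007; f(y_4) = 0.005736

2.277007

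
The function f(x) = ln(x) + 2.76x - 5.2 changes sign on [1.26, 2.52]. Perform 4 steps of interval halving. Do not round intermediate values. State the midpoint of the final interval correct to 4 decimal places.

1.6931

f(1.260000) = -1.491288, f(2.520000) = 2.679459 (opposite signs)
step 1: m = 1.890000, f(m) = 0.652977 > 0 → root in [1.260000, 1.890000]
step 2: m = 1.575000, f(m) = -0.398745 < 0 → root in [1.575000, 1.890000]
step 3: m = 1.732500, f(m) = 0.131265 > 0 → root in [1.575000, 1.732500]
step 4: m = 1.653750, f(m) = -0.132605 < 0 → root in [1.653750, 1.732500]
Midpoint of [1.653750, 1.732500] = 1.693125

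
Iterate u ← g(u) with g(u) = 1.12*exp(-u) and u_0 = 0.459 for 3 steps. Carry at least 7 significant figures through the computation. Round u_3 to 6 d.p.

0.644967

u_1 = g(0.459000) = 0.707745
u_2 = g(0.707745) = 0.551885
u_3 = g(0.551885) = 0.644967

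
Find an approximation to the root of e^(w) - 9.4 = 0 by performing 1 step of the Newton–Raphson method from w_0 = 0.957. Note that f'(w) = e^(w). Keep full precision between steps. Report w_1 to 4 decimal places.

3.5670

Newton update: w ← w − f(w)/f'(w).
w_0 = 0.957000: f = -6.796127, f' = 2.603873 → w_1 = 0.957000 - (-6.796127)/(2.603873) = 3.567007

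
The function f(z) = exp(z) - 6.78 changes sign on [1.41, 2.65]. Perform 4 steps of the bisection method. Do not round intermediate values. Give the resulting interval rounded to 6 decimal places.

f(1.410000) = -2.684045, f(2.650000) = 7.374039 (opposite signs)
step 1: m = 2.030000, f(m) = 0.834086 > 0 → root in [1.410000, 2.030000]
step 2: m = 1.720000, f(m) = -1.195472 < 0 → root in [1.720000, 2.030000]
step 3: m = 1.875000, f(m) = -0.259181 < 0 → root in [1.875000, 2.030000]
step 4: m = 1.952500, f(m) = 0.266281 > 0 → root in [1.875000, 1.952500]

[1.875000, 1.952500]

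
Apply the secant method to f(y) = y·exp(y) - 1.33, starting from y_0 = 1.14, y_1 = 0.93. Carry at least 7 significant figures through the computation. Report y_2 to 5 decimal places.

0.75136

f(y_0) = 2.234516, f(y_1) = 1.027094
y_2 = 0.930000 - (1.027094)·(0.930000 - 1.140000)/(1.027094 - (2.234516)) = 0.751364; f(y_2) = 0.262807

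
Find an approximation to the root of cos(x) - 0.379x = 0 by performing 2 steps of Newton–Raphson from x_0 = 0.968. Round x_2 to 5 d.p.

1.12875

Newton update: x ← x − f(x)/f'(x).
f'(x) = -sin(x) - 0.379
x_0 = 0.968000: f = 0.200076, f' = -1.202753 → x_1 = 0.968000 - (0.200076)/(-1.202753) = 1.134348
x_1 = 1.134348: f = -0.007195, f' = -1.285259 → x_2 = 1.134348 - (-0.007195)/(-1.285259) = 1.128750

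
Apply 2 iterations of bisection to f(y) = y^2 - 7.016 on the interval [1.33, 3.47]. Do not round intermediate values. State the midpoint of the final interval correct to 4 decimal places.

f(1.330000) = -5.247100, f(3.470000) = 5.024900 (opposite signs)
step 1: m = 2.400000, f(m) = -1.256000 < 0 → root in [2.400000, 3.470000]
step 2: m = 2.935000, f(m) = 1.598225 > 0 → root in [2.400000, 2.935000]
Midpoint of [2.400000, 2.935000] = 2.667500

2.6675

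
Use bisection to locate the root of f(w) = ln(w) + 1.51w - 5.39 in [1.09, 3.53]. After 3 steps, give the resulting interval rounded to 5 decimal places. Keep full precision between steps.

[2.61500, 2.92000]

f(1.090000) = -3.657922, f(3.530000) = 1.201598 (opposite signs)
step 1: m = 2.310000, f(m) = -1.064652 < 0 → root in [2.310000, 3.530000]
step 2: m = 2.920000, f(m) = 0.090784 > 0 → root in [2.310000, 2.920000]
step 3: m = 2.615000, f(m) = -0.480086 < 0 → root in [2.615000, 2.920000]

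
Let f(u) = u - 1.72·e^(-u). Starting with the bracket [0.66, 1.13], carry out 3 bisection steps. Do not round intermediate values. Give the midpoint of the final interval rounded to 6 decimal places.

f(0.660000) = -0.228984, f(1.130000) = 0.574383 (opposite signs)
step 1: m = 0.895000, f(m) = 0.192195 > 0 → root in [0.660000, 0.895000]
step 2: m = 0.777500, f(m) = -0.012932 < 0 → root in [0.777500, 0.895000]
step 3: m = 0.836250, f(m) = 0.090918 > 0 → root in [0.777500, 0.836250]
Midpoint of [0.777500, 0.836250] = 0.806875

0.806875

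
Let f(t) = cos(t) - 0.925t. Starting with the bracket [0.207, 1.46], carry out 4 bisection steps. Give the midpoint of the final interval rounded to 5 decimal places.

f(0.207000) = 0.787177, f(1.460000) = -1.239930 (opposite signs)
step 1: m = 0.833500, f(m) = -0.098699 < 0 → root in [0.207000, 0.833500]
step 2: m = 0.520250, f(m) = 0.386464 > 0 → root in [0.520250, 0.833500]
step 3: m = 0.676875, f(m) = 0.153425 > 0 → root in [0.676875, 0.833500]
step 4: m = 0.755188, f(m) = 0.029595 > 0 → root in [0.755188, 0.833500]
Midpoint of [0.755188, 0.833500] = 0.794344

0.79434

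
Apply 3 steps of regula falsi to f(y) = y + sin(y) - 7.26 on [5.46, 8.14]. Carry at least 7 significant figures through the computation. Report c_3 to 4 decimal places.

False-position update: c = (a·f(b) − b·f(a))/(f(b) − f(a)); replace the endpoint whose sign matches f(c).
f(5.460000) = -2.533315, f(8.140000) = 1.839375
step 1: c = 7.012656, f(c) = 0.419132 > 0 → new bracket [5.460000, 7.012656]
step 2: c = 6.792240, f(c) = 0.019592 > 0 → new bracket [5.460000, 6.792240]
step 3: c = 6.782016, f(c) = 0.000415 > 0 → new bracket [5.460000, 6.782016]

6.7820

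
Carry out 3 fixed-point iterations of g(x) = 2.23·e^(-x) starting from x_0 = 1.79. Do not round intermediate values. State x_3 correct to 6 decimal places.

0.479618

x_1 = g(1.790000) = 0.372321
x_2 = g(0.372321) = 1.536766
x_3 = g(1.536766) = 0.479618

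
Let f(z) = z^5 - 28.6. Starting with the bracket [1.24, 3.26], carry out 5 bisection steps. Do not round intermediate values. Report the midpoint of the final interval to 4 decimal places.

f(1.240000) = -25.668375, f(3.260000) = 339.603575 (opposite signs)
step 1: m = 2.250000, f(m) = 29.065039 > 0 → root in [1.240000, 2.250000]
step 2: m = 1.745000, f(m) = -12.420051 < 0 → root in [1.745000, 2.250000]
step 3: m = 1.997500, f(m) = 3.200499 > 0 → root in [1.745000, 1.997500]
step 4: m = 1.871250, f(m) = -5.656532 < 0 → root in [1.871250, 1.997500]
step 5: m = 1.934375, f(m) = -1.516589 < 0 → root in [1.934375, 1.997500]
Midpoint of [1.934375, 1.997500] = 1.965938

1.9659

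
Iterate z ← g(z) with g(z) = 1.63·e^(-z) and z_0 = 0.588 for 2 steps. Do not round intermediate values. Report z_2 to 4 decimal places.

0.6592

z_1 = g(0.588000) = 0.905362
z_2 = g(0.905362) = 0.659164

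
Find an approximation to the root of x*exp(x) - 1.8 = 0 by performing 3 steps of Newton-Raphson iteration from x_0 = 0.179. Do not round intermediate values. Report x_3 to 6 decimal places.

0.819798

Newton update: x ← x − f(x)/f'(x).
f'(x) = (x+1)*exp(x)
x_0 = 0.179000: f = -1.585912, f' = 1.410108 → x_1 = 0.179000 - (-1.585912)/(1.410108) = 1.303674
x_1 = 1.303674: f = 3.001174, f' = 8.483976 → x_2 = 1.303674 - (3.001174)/(8.483976) = 0.949928
x_2 = 0.949928: f = 0.656060, f' = 5.041584 → x_3 = 0.949928 - (0.656060)/(5.041584) = 0.819798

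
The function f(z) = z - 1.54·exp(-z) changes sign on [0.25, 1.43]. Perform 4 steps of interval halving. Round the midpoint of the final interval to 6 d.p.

0.729375

f(0.250000) = -0.949353, f(1.430000) = 1.061464 (opposite signs)
step 1: m = 0.840000, f(m) = 0.175166 > 0 → root in [0.250000, 0.840000]
step 2: m = 0.545000, f(m) = -0.347956 < 0 → root in [0.545000, 0.840000]
step 3: m = 0.692500, f(m) = -0.077998 < 0 → root in [0.692500, 0.840000]
step 4: m = 0.766250, f(m) = 0.050531 > 0 → root in [0.692500, 0.766250]
Midpoint of [0.692500, 0.766250] = 0.729375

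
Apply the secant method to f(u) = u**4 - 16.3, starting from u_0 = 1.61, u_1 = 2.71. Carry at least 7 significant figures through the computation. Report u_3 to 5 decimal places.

f(u_0) = -9.581018, f(u_1) = 37.635805
u_2 = 2.710000 - (37.635805)·(2.710000 - 1.610000)/(37.635805 - (-9.581018)) = 1.833207; f(u_2) = -5.006049
u_3 = 1.833207 - (-5.006049)·(1.833207 - 2.710000)/(-5.006049 - (37.635805)) = 1.936140; f(u_3) = -2.247706

1.93614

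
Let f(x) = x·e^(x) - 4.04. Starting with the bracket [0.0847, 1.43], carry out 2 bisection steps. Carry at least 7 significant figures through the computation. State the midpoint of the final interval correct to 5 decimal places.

1.26184

f(0.084700) = -3.947813, f(1.430000) = 1.935540 (opposite signs)
step 1: m = 0.757350, f(m) = -2.424862 < 0 → root in [0.757350, 1.430000]
step 2: m = 1.093675, f(m) = -0.775134 < 0 → root in [1.093675, 1.430000]
Midpoint of [1.093675, 1.430000] = 1.261837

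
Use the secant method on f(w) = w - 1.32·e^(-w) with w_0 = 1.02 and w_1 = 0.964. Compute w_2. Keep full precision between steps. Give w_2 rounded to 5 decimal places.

Secant update: w_(k+1) = w_k − f(w_k)·(w_k − w_(k-1))/(f(w_k) − f(w_(k-1))).
f(w_0) = 0.544015, f(w_1) = 0.460599
w_2 = 0.964000 - (0.460599)·(0.964000 - 1.020000)/(0.460599 - (0.544015)) = 0.654783; f(w_2) = -0.031029

0.65478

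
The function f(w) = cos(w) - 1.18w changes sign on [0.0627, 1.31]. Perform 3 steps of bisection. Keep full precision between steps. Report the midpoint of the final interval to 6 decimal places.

f(0.062700) = 0.924049, f(1.310000) = -1.287950 (opposite signs)
step 1: m = 0.686350, f(m) = -0.036329 < 0 → root in [0.062700, 0.686350]
step 2: m = 0.374525, f(m) = 0.488742 > 0 → root in [0.374525, 0.686350]
step 3: m = 0.530438, f(m) = 0.236670 > 0 → root in [0.530438, 0.686350]
Midpoint of [0.530438, 0.686350] = 0.608394

0.608394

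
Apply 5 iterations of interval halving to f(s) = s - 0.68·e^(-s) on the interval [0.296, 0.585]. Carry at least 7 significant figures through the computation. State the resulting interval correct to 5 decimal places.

[0.43147, 0.44050]

f(0.296000) = -0.209775, f(0.585000) = 0.206168 (opposite signs)
step 1: m = 0.440500, f(m) = 0.002774 > 0 → root in [0.296000, 0.440500]
step 2: m = 0.368250, f(m) = -0.102272 < 0 → root in [0.368250, 0.440500]
step 3: m = 0.404375, f(m) = -0.049453 < 0 → root in [0.404375, 0.440500]
step 4: m = 0.422438, f(m) = -0.023267 < 0 → root in [0.422438, 0.440500]
step 5: m = 0.431469, f(m) = -0.010228 < 0 → root in [0.431469, 0.440500]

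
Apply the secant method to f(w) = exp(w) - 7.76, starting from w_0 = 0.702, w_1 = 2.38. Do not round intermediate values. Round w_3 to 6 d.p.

2.008367

f(w_0) = -5.742216, f(w_1) = 3.044903
w_2 = 2.380000 - (3.044903)·(2.380000 - 0.702000)/(3.044903 - (-5.742216)) = 1.798541; f(w_2) = -1.719171
w_3 = 1.798541 - (-1.719171)·(1.798541 - 2.380000)/(-1.719171 - (3.044903)) = 2.008367; f(w_3) = -0.308858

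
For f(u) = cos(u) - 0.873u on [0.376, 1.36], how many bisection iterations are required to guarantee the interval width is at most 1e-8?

Initial width b − a = 1.36 − 0.376 = 0.984000.
After n steps the width is (b−a)/2^n; need (b−a)/2^n ≤ 1e-8.
So n ≥ log₂(0.984000/1e-8) = log₂(98400000.0000) ≈ 26.5522.
Hence n = 27.

27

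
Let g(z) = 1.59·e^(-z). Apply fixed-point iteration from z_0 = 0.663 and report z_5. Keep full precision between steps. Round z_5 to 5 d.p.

0.77212

z_1 = g(0.663000) = 0.819332
z_2 = g(0.819332) = 0.700754
z_3 = g(0.700754) = 0.788975
z_4 = g(0.788975) = 0.722353
z_5 = g(0.722353) = 0.772117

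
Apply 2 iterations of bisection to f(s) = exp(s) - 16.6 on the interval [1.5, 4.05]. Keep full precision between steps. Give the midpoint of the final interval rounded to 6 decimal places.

f(1.500000) = -12.118311, f(4.050000) = 40.797457 (opposite signs)
step 1: m = 2.775000, f(m) = -0.561373 < 0 → root in [2.775000, 4.050000]
step 2: m = 3.412500, f(m) = 13.741002 > 0 → root in [2.775000, 3.412500]
Midpoint of [2.775000, 3.412500] = 3.093750

3.093750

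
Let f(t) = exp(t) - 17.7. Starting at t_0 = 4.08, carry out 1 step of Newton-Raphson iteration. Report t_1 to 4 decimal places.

Newton update: t ← t − f(t)/f'(t).
f'(t) = exp(t)
t_0 = 4.080000: f = 41.445470, f' = 59.145470 → t_1 = 4.080000 - (41.445470)/(59.145470) = 3.379262

3.3793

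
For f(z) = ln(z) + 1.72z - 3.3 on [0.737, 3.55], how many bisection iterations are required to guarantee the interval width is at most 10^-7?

Initial width b − a = 3.55 − 0.737 = 2.813000.
After n steps the width is (b−a)/2^n; need (b−a)/2^n ≤ 10^-7.
So n ≥ log₂(2.813000/10^-7) = log₂(28130000.0000) ≈ 24.7456.
Hence n = 25.

25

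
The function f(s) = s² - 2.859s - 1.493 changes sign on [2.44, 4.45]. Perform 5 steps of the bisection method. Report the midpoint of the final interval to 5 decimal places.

f(2.440000) = -2.515360, f(4.450000) = 5.586950 (opposite signs)
step 1: m = 3.445000, f(m) = 0.525770 > 0 → root in [2.440000, 3.445000]
step 2: m = 2.942500, f(m) = -1.247301 < 0 → root in [2.942500, 3.445000]
step 3: m = 3.193750, f(m) = -0.423892 < 0 → root in [3.193750, 3.445000]
step 4: m = 3.319375, f(m) = 0.035157 > 0 → root in [3.193750, 3.319375]
step 5: m = 3.256563, f(m) = -0.198313 < 0 → root in [3.256563, 3.319375]
Midpoint of [3.256563, 3.319375] = 3.287969

3.28797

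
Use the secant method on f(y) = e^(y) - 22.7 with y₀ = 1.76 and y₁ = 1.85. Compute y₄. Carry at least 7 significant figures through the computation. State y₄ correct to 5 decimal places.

f(y_0) = -16.887563, f(y_1) = -16.340180
y_2 = 1.850000 - (-16.340180)·(1.850000 - 1.760000)/(-16.340180 - (-16.887563)) = 4.536635; f(y_2) = 70.676105
y_3 = 4.536635 - (70.676105)·(4.536635 - 1.850000)/(70.676105 - (-16.340180)) = 2.354505; f(y_3) = -12.167091
y_4 = 2.354505 - (-12.167091)·(2.354505 - 4.536635)/(-12.167091 - (70.676105)) = 2.674992; f(y_4) = -8.187770

2.67499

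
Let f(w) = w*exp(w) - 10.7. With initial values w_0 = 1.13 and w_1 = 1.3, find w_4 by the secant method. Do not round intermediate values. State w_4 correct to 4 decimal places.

1.7686

f(w_0) = -7.201908, f(w_1) = -5.929914
w_2 = 1.300000 - (-5.929914)·(1.300000 - 1.130000)/(-5.929914 - (-7.201908)) = 2.092524; f(w_2) = 6.260630
w_3 = 2.092524 - (6.260630)·(2.092524 - 1.300000)/(6.260630 - (-5.929914)) = 1.685512; f(w_3) = -1.606307
w_4 = 1.685512 - (-1.606307)·(1.685512 - 2.092524)/(-1.606307 - (6.260630)) = 1.768617; f(w_4) = -0.331053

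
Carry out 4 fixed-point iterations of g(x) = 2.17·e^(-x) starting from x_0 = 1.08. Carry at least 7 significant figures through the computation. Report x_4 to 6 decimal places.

1.006623

x_1 = g(1.080000) = 0.736922
x_2 = g(0.736922) = 1.038529
x_3 = g(1.038529) = 0.768126
x_4 = g(0.768126) = 1.006623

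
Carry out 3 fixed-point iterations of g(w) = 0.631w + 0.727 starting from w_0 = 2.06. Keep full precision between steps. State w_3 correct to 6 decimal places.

1.992754

w_1 = g(2.060000) = 2.026860
w_2 = g(2.026860) = 2.005949
w_3 = g(2.005949) = 1.992754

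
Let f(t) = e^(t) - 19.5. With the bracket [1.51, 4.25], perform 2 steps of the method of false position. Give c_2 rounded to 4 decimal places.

2.5142

False-position update: c = (a·f(b) − b·f(a))/(f(b) − f(a)); replace the endpoint whose sign matches f(c).
f(1.510000) = -14.973269, f(4.250000) = 50.605412
step 1: c = 2.135611, f(c) = -11.037783 < 0 → new bracket [2.135611, 4.250000]
step 2: c = 2.514212, f(c) = -7.143132 < 0 → new bracket [2.514212, 4.250000]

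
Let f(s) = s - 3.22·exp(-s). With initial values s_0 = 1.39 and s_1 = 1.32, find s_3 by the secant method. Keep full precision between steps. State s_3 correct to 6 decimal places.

1.087512

f(s_0) = 0.587978, f(s_1) = 0.459824
s_2 = 1.320000 - (0.459824)·(1.320000 - 1.390000)/(0.459824 - (0.587978)) = 1.068834; f(s_2) = -0.036942
s_3 = 1.068834 - (-0.036942)·(1.068834 - 1.320000)/(-0.036942 - (0.459824)) = 1.087512; f(s_3) = 0.002198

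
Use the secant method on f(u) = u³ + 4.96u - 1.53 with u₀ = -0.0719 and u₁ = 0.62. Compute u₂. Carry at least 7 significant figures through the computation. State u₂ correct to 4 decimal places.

f(u_0) = -1.886996, f(u_1) = 1.783528
u_2 = 0.620000 - (1.783528)·(0.620000 - -0.071900)/(1.783528 - (-1.886996)) = 0.283802; f(u_2) = -0.099484

0.2838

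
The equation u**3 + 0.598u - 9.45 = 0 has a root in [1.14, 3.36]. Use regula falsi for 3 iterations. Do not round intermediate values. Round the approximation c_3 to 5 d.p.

1.92264

f(1.140000) = -7.286736, f(3.360000) = 30.492336
step 1: c = 1.568188, f(c) = -4.655712 < 0 → new bracket [1.568188, 3.360000]
step 2: c = 1.805532, f(c) = -2.484358 < 0 → new bracket [1.805532, 3.360000]
step 3: c = 1.922640, f(c) = -1.193133 < 0 → new bracket [1.922640, 3.360000]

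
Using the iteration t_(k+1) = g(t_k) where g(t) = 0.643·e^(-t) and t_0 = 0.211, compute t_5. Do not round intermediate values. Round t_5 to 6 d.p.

0.424770

t_1 = g(0.211000) = 0.520685
t_2 = g(0.520685) = 0.382015
t_3 = g(0.382015) = 0.438838
t_4 = g(0.438838) = 0.414597
t_5 = g(0.414597) = 0.424770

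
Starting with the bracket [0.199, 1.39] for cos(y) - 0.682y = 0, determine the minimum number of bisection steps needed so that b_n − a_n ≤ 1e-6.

21

Initial width b − a = 1.39 − 0.199 = 1.191000.
After n steps the width is (b−a)/2^n; need (b−a)/2^n ≤ 1e-6.
So n ≥ log₂(1.191000/1e-6) = log₂(1191000.0000) ≈ 20.1837.
Hence n = 21.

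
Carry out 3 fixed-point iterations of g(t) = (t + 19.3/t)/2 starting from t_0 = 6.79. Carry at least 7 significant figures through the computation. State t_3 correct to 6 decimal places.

4.393216

t_1 = g(6.790000) = 4.816208
t_2 = g(4.816208) = 4.411755
t_3 = g(4.411755) = 4.393216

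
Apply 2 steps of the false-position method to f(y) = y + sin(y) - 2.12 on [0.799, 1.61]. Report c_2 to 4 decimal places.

1.1975

f(0.799000) = -0.604341, f(1.610000) = 0.489232
step 1: c = 1.247183, f(c) = 0.075275 > 0 → new bracket [0.799000, 1.247183]
step 2: c = 1.197541, f(c) = 0.008687 > 0 → new bracket [0.799000, 1.197541]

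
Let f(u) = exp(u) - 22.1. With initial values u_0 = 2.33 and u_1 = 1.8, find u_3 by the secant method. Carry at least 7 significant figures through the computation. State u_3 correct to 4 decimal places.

2.6241

f(u_0) = -11.822058, f(u_1) = -16.050353
u_2 = 1.800000 - (-16.050353)·(1.800000 - 2.330000)/(-16.050353 - (-11.822058)) = 3.811848; f(u_2) = 23.133974
u_3 = 3.811848 - (23.133974)·(3.811848 - 1.800000)/(23.133974 - (-16.050353)) = 2.624076; f(u_3) = -8.308171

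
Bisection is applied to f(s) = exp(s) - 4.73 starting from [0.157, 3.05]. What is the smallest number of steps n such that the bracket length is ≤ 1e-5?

Initial width b − a = 3.05 − 0.157 = 2.893000.
After n steps the width is (b−a)/2^n; need (b−a)/2^n ≤ 1e-5.
So n ≥ log₂(2.893000/1e-5) = log₂(289300.0000) ≈ 18.1422.
Hence n = 19.

19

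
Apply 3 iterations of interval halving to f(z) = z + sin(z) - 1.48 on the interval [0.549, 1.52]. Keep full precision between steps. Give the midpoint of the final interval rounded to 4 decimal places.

0.7311

f(0.549000) = -0.409166, f(1.520000) = 1.038710 (opposite signs)
step 1: m = 1.034500, f(m) = 0.414107 > 0 → root in [0.549000, 1.034500]
step 2: m = 0.791750, f(m) = 0.023334 > 0 → root in [0.549000, 0.791750]
step 3: m = 0.670375, f(m) = -0.188345 < 0 → root in [0.670375, 0.791750]
Midpoint of [0.670375, 0.791750] = 0.731062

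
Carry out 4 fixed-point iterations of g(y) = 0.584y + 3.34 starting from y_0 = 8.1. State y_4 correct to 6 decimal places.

y_1 = g(8.100000) = 8.070400
y_2 = g(8.070400) = 8.053114
y_3 = g(8.053114) = 8.043018
y_4 = g(8.043018) = 8.037123

8.037123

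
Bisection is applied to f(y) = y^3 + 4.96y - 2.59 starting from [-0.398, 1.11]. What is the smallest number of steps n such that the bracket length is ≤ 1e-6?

Initial width b − a = 1.11 − -0.398 = 1.508000.
After n steps the width is (b−a)/2^n; need (b−a)/2^n ≤ 1e-6.
So n ≥ log₂(1.508000/1e-6) = log₂(1508000.0000) ≈ 20.5242.
Hence n = 21.

21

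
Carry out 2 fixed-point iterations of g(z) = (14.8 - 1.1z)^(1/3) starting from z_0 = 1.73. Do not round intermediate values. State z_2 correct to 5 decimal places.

2.30336

z_1 = g(1.730000) = 2.345108
z_2 = g(2.345108) = 2.303359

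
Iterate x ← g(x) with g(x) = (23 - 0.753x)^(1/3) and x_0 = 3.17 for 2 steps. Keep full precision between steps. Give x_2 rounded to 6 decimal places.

2.756091

x_1 = g(3.170000) = 2.741871
x_2 = g(2.741871) = 2.756091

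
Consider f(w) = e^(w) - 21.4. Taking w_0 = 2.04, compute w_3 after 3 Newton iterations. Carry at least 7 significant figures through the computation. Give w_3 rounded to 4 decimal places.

Newton update: w ← w − f(w)/f'(w).
f'(w) = e^(w)
w_0 = 2.040000: f = -13.709391, f' = 7.690609 → w_1 = 2.040000 - (-13.709391)/(7.690609) = 3.822614
w_1 = 3.822614: f = 24.323593, f' = 45.723593 → w_2 = 3.822614 - (24.323593)/(45.723593) = 3.290644
w_2 = 3.290644: f = 5.460159, f' = 26.860159 → w_3 = 3.290644 - (5.460159)/(26.860159) = 3.087363

3.0874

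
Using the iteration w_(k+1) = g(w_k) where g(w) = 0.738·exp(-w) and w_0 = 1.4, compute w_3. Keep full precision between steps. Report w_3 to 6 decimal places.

0.398911

w_1 = g(1.400000) = 0.181989
w_2 = g(0.181989) = 0.615205
w_3 = g(0.615205) = 0.398911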